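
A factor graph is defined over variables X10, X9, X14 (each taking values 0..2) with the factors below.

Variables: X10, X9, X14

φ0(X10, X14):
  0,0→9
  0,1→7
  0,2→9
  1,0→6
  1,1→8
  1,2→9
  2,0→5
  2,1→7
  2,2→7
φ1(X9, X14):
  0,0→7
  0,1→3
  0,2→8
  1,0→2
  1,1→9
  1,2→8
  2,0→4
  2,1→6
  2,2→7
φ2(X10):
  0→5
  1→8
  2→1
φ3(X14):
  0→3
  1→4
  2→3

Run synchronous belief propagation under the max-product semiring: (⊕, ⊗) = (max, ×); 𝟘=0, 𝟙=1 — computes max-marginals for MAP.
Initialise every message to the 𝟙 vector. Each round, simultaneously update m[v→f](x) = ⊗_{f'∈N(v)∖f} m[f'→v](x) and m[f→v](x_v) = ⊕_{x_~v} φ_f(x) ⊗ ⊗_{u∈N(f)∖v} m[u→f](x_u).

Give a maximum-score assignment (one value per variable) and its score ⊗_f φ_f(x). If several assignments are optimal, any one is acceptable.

init: all messages = 𝟙 over 3 values
r1 m[φ0→X10] = [9, 9, 7]
r1 m[φ0→X14] = [9, 8, 9]
r1 m[φ1→X9] = [8, 9, 7]
r1 m[φ1→X14] = [7, 9, 8]
r1 m[φ2→X10] = [5, 8, 1]
r1 m[φ3→X14] = [3, 4, 3]
r1 m[X10→φ0] = [1, 1, 1]
r1 m[X10→φ2] = [1, 1, 1]
r1 m[X9→φ1] = [1, 1, 1]
r1 m[X14→φ0] = [1, 1, 1]
r1 m[X14→φ1] = [1, 1, 1]
r1 m[X14→φ3] = [1, 1, 1]
r2 m[φ0→X10] = [9, 9, 7]
r2 m[φ0→X14] = [9, 8, 9]
r2 m[φ1→X9] = [8, 9, 7]
r2 m[φ1→X14] = [7, 9, 8]
r2 m[φ2→X10] = [5, 8, 1]
r2 m[φ3→X14] = [3, 4, 3]
r2 m[X10→φ0] = [5, 8, 1]
r2 m[X10→φ2] = [9, 9, 7]
r2 m[X9→φ1] = [1, 1, 1]
r2 m[X14→φ0] = [21, 36, 24]
r2 m[X14→φ1] = [27, 32, 27]
r2 m[X14→φ3] = [63, 72, 72]
r3 m[φ0→X10] = [252, 288, 252]
r3 m[φ0→X14] = [48, 64, 72]
r3 m[φ1→X9] = [216, 288, 192]
r3 m[φ1→X14] = [7, 9, 8]
r3 m[φ2→X10] = [5, 8, 1]
r3 m[φ3→X14] = [3, 4, 3]
r3 m[X10→φ0] = [5, 8, 1]
r3 m[X10→φ2] = [9, 9, 7]
r3 m[X9→φ1] = [1, 1, 1]
r3 m[X14→φ0] = [21, 36, 24]
r3 m[X14→φ1] = [27, 32, 27]
r3 m[X14→φ3] = [63, 72, 72]
r4 m[φ0→X10] = [252, 288, 252]
r4 m[φ0→X14] = [48, 64, 72]
r4 m[φ1→X9] = [216, 288, 192]
r4 m[φ1→X14] = [7, 9, 8]
r4 m[φ2→X10] = [5, 8, 1]
r4 m[φ3→X14] = [3, 4, 3]
r4 m[X10→φ0] = [5, 8, 1]
r4 m[X10→φ2] = [252, 288, 252]
r4 m[X9→φ1] = [1, 1, 1]
r4 m[X14→φ0] = [21, 36, 24]
r4 m[X14→φ1] = [144, 256, 216]
r4 m[X14→φ3] = [336, 576, 576]
r5 m[φ0→X10] = [252, 288, 252]
r5 m[φ0→X14] = [48, 64, 72]
r5 m[φ1→X9] = [1728, 2304, 1536]
r5 m[φ1→X14] = [7, 9, 8]
r5 m[φ2→X10] = [5, 8, 1]
r5 m[φ3→X14] = [3, 4, 3]
r5 m[X10→φ0] = [5, 8, 1]
r5 m[X10→φ2] = [252, 288, 252]
r5 m[X9→φ1] = [1, 1, 1]
r5 m[X14→φ0] = [21, 36, 24]
r5 m[X14→φ1] = [144, 256, 216]
r5 m[X14→φ3] = [336, 576, 576]
r6 m[φ0→X10] = [252, 288, 252]
r6 m[φ0→X14] = [48, 64, 72]
r6 m[φ1→X9] = [1728, 2304, 1536]
r6 m[φ1→X14] = [7, 9, 8]
r6 m[φ2→X10] = [5, 8, 1]
r6 m[φ3→X14] = [3, 4, 3]
r6 m[X10→φ0] = [5, 8, 1]
r6 m[X10→φ2] = [252, 288, 252]
r6 m[X9→φ1] = [1, 1, 1]
r6 m[X14→φ0] = [21, 36, 24]
r6 m[X14→φ1] = [144, 256, 216]
r6 m[X14→φ3] = [336, 576, 576]
fixed point reached at round 6
traceback from X10: (X10=1, X9=1, X14=1), score=2304

assignment: (X10=1, X9=1, X14=1); score = 2304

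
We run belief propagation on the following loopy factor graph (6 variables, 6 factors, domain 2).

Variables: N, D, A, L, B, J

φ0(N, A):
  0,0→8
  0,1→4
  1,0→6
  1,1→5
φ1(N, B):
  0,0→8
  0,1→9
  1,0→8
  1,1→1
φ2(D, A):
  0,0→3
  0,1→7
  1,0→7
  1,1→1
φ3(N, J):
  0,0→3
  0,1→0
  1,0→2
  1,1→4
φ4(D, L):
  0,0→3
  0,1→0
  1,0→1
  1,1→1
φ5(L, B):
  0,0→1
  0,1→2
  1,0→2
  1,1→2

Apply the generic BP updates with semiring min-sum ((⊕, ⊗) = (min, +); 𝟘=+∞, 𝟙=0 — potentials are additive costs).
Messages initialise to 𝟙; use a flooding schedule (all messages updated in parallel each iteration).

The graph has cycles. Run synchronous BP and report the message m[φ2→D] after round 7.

init: all messages = 𝟙 over 2 values
r1 m[φ0→N] = [4, 5]
r1 m[φ0→A] = [6, 4]
r1 m[φ1→N] = [8, 1]
r1 m[φ1→B] = [8, 1]
r1 m[φ2→D] = [3, 1]
r1 m[φ2→A] = [3, 1]
r1 m[φ3→N] = [0, 2]
r1 m[φ3→J] = [2, 0]
r1 m[φ4→D] = [0, 1]
r1 m[φ4→L] = [1, 0]
r1 m[φ5→L] = [1, 2]
r1 m[φ5→B] = [1, 2]
r1 m[N→φ0] = [0, 0]
r1 m[N→φ1] = [0, 0]
r1 m[N→φ3] = [0, 0]
r1 m[D→φ2] = [0, 0]
r1 m[D→φ4] = [0, 0]
r1 m[A→φ0] = [0, 0]
r1 m[A→φ2] = [0, 0]
r1 m[L→φ4] = [0, 0]
r1 m[L→φ5] = [0, 0]
r1 m[B→φ1] = [0, 0]
r1 m[B→φ5] = [0, 0]
r1 m[J→φ3] = [0, 0]
r2 m[φ0→N] = [4, 5]
r2 m[φ0→A] = [6, 4]
r2 m[φ1→N] = [8, 1]
r2 m[φ1→B] = [8, 1]
r2 m[φ2→D] = [3, 1]
r2 m[φ2→A] = [3, 1]
r2 m[φ3→N] = [0, 2]
r2 m[φ3→J] = [2, 0]
r2 m[φ4→D] = [0, 1]
r2 m[φ4→L] = [1, 0]
r2 m[φ5→L] = [1, 2]
r2 m[φ5→B] = [1, 2]
r2 m[N→φ0] = [8, 3]
r2 m[N→φ1] = [4, 7]
r2 m[N→φ3] = [12, 6]
r2 m[D→φ2] = [0, 1]
r2 m[D→φ4] = [3, 1]
r2 m[A→φ0] = [3, 1]
r2 m[A→φ2] = [6, 4]
r2 m[L→φ4] = [1, 2]
r2 m[L→φ5] = [1, 0]
r2 m[B→φ1] = [1, 2]
r2 m[B→φ5] = [8, 1]
r2 m[J→φ3] = [0, 0]
r3 m[φ0→N] = [5, 6]
r3 m[φ0→A] = [9, 8]
r3 m[φ1→N] = [9, 3]
r3 m[φ1→B] = [12, 8]
r3 m[φ2→D] = [9, 5]
r3 m[φ2→A] = [3, 2]
r3 m[φ3→N] = [0, 2]
r3 m[φ3→J] = [8, 10]
r3 m[φ4→D] = [2, 2]
r3 m[φ4→L] = [2, 2]
r3 m[φ5→L] = [3, 3]
r3 m[φ5→B] = [2, 2]
r3 m[N→φ0] = [8, 3]
r3 m[N→φ1] = [4, 7]
r3 m[N→φ3] = [12, 6]
r3 m[D→φ2] = [0, 1]
r3 m[D→φ4] = [3, 1]
r3 m[A→φ0] = [3, 1]
r3 m[A→φ2] = [6, 4]
r3 m[L→φ4] = [1, 2]
r3 m[L→φ5] = [1, 0]
r3 m[B→φ1] = [1, 2]
r3 m[B→φ5] = [8, 1]
r3 m[J→φ3] = [0, 0]
r4 m[φ0→N] = [5, 6]
r4 m[φ0→A] = [9, 8]
r4 m[φ1→N] = [9, 3]
r4 m[φ1→B] = [12, 8]
r4 m[φ2→D] = [9, 5]
r4 m[φ2→A] = [3, 2]
r4 m[φ3→N] = [0, 2]
r4 m[φ3→J] = [8, 10]
r4 m[φ4→D] = [2, 2]
r4 m[φ4→L] = [2, 2]
r4 m[φ5→L] = [3, 3]
r4 m[φ5→B] = [2, 2]
r4 m[N→φ0] = [9, 5]
r4 m[N→φ1] = [5, 8]
r4 m[N→φ3] = [14, 9]
r4 m[D→φ2] = [2, 2]
r4 m[D→φ4] = [9, 5]
r4 m[A→φ0] = [3, 2]
r4 m[A→φ2] = [9, 8]
r4 m[L→φ4] = [3, 3]
r4 m[L→φ5] = [2, 2]
r4 m[B→φ1] = [2, 2]
r4 m[B→φ5] = [12, 8]
r4 m[J→φ3] = [0, 0]
r5 m[φ0→N] = [6, 7]
r5 m[φ0→A] = [11, 10]
r5 m[φ1→N] = [10, 3]
r5 m[φ1→B] = [13, 9]
r5 m[φ2→D] = [12, 9]
r5 m[φ2→A] = [5, 3]
r5 m[φ3→N] = [0, 2]
r5 m[φ3→J] = [11, 13]
r5 m[φ4→D] = [3, 4]
r5 m[φ4→L] = [6, 6]
r5 m[φ5→L] = [10, 10]
r5 m[φ5→B] = [3, 4]
r5 m[N→φ0] = [9, 5]
r5 m[N→φ1] = [5, 8]
r5 m[N→φ3] = [14, 9]
r5 m[D→φ2] = [2, 2]
r5 m[D→φ4] = [9, 5]
r5 m[A→φ0] = [3, 2]
r5 m[A→φ2] = [9, 8]
r5 m[L→φ4] = [3, 3]
r5 m[L→φ5] = [2, 2]
r5 m[B→φ1] = [2, 2]
r5 m[B→φ5] = [12, 8]
r5 m[J→φ3] = [0, 0]
r6 m[φ0→N] = [6, 7]
r6 m[φ0→A] = [11, 10]
r6 m[φ1→N] = [10, 3]
r6 m[φ1→B] = [13, 9]
r6 m[φ2→D] = [12, 9]
r6 m[φ2→A] = [5, 3]
r6 m[φ3→N] = [0, 2]
r6 m[φ3→J] = [11, 13]
r6 m[φ4→D] = [3, 4]
r6 m[φ4→L] = [6, 6]
r6 m[φ5→L] = [10, 10]
r6 m[φ5→B] = [3, 4]
r6 m[N→φ0] = [10, 5]
r6 m[N→φ1] = [6, 9]
r6 m[N→φ3] = [16, 10]
r6 m[D→φ2] = [3, 4]
r6 m[D→φ4] = [12, 9]
r6 m[A→φ0] = [5, 3]
r6 m[A→φ2] = [11, 10]
r6 m[L→φ4] = [10, 10]
r6 m[L→φ5] = [6, 6]
r6 m[B→φ1] = [3, 4]
r6 m[B→φ5] = [13, 9]
r6 m[J→φ3] = [0, 0]
r7 m[φ0→N] = [7, 8]
r7 m[φ0→A] = [11, 10]
r7 m[φ1→N] = [11, 5]
r7 m[φ1→B] = [14, 10]
r7 m[φ2→D] = [14, 11]
r7 m[φ2→A] = [6, 5]
r7 m[φ3→N] = [0, 2]
r7 m[φ3→J] = [12, 14]
r7 m[φ4→D] = [10, 11]
r7 m[φ4→L] = [10, 10]
r7 m[φ5→L] = [11, 11]
r7 m[φ5→B] = [7, 8]
r7 m[N→φ0] = [10, 5]
r7 m[N→φ1] = [6, 9]
r7 m[N→φ3] = [16, 10]
r7 m[D→φ2] = [3, 4]
r7 m[D→φ4] = [12, 9]
r7 m[A→φ0] = [5, 3]
r7 m[A→φ2] = [11, 10]
r7 m[L→φ4] = [10, 10]
r7 m[L→φ5] = [6, 6]
r7 m[B→φ1] = [3, 4]
r7 m[B→φ5] = [13, 9]
r7 m[J→φ3] = [0, 0]

message @ round 7 = [14, 11]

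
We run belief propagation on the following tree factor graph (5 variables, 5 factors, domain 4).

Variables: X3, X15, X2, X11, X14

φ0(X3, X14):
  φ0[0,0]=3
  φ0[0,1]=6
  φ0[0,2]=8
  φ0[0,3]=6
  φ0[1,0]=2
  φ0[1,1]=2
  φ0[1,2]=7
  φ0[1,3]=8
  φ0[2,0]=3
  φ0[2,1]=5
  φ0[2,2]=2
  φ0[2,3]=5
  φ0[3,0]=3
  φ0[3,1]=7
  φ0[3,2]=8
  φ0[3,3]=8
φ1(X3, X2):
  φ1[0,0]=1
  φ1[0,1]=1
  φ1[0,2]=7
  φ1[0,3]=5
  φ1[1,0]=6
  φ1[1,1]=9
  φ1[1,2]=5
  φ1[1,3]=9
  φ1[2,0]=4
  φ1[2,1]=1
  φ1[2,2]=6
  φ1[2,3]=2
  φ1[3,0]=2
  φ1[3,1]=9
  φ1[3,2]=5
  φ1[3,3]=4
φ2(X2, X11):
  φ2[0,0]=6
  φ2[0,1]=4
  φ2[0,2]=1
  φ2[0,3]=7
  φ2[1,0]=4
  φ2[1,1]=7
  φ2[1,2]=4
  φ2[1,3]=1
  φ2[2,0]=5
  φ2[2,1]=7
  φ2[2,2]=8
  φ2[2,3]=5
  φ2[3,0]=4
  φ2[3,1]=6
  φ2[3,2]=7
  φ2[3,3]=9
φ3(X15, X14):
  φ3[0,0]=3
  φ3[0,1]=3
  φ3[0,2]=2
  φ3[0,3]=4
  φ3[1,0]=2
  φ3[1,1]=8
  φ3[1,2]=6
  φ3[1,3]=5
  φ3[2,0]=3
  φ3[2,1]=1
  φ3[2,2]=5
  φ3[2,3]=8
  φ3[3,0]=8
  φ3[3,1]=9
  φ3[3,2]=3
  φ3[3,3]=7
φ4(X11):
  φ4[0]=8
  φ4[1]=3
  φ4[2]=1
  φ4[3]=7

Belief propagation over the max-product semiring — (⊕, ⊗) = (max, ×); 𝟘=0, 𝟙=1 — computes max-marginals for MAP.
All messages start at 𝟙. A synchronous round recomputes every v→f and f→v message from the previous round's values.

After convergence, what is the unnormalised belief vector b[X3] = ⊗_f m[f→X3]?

init: all messages = 𝟙 over 4 values
r1 m[φ0→X3] = [8, 8, 5, 8]
r1 m[φ0→X14] = [3, 7, 8, 8]
r1 m[φ1→X3] = [7, 9, 6, 9]
r1 m[φ1→X2] = [6, 9, 7, 9]
r1 m[φ2→X2] = [7, 7, 8, 9]
r1 m[φ2→X11] = [6, 7, 8, 9]
r1 m[φ3→X15] = [4, 8, 8, 9]
r1 m[φ3→X14] = [8, 9, 6, 8]
r1 m[φ4→X11] = [8, 3, 1, 7]
r1 m[X3→φ0] = [1, 1, 1, 1]
r1 m[X3→φ1] = [1, 1, 1, 1]
r1 m[X15→φ3] = [1, 1, 1, 1]
r1 m[X2→φ1] = [1, 1, 1, 1]
r1 m[X2→φ2] = [1, 1, 1, 1]
r1 m[X11→φ2] = [1, 1, 1, 1]
r1 m[X11→φ4] = [1, 1, 1, 1]
r1 m[X14→φ0] = [1, 1, 1, 1]
r1 m[X14→φ3] = [1, 1, 1, 1]
r2 m[φ0→X3] = [8, 8, 5, 8]
r2 m[φ0→X14] = [3, 7, 8, 8]
r2 m[φ1→X3] = [7, 9, 6, 9]
r2 m[φ1→X2] = [6, 9, 7, 9]
r2 m[φ2→X2] = [7, 7, 8, 9]
r2 m[φ2→X11] = [6, 7, 8, 9]
r2 m[φ3→X15] = [4, 8, 8, 9]
r2 m[φ3→X14] = [8, 9, 6, 8]
r2 m[φ4→X11] = [8, 3, 1, 7]
r2 m[X3→φ0] = [7, 9, 6, 9]
r2 m[X3→φ1] = [8, 8, 5, 8]
r2 m[X15→φ3] = [1, 1, 1, 1]
r2 m[X2→φ1] = [7, 7, 8, 9]
r2 m[X2→φ2] = [6, 9, 7, 9]
r2 m[X11→φ2] = [8, 3, 1, 7]
r2 m[X11→φ4] = [6, 7, 8, 9]
r2 m[X14→φ0] = [8, 9, 6, 8]
r2 m[X14→φ3] = [3, 7, 8, 8]
r3 m[φ0→X3] = [54, 64, 45, 64]
r3 m[φ0→X14] = [27, 63, 72, 72]
r3 m[φ1→X3] = [56, 81, 48, 63]
r3 m[φ1→X2] = [48, 72, 56, 72]
r3 m[φ2→X2] = [49, 32, 40, 63]
r3 m[φ2→X11] = [36, 63, 63, 81]
r3 m[φ3→X15] = [32, 56, 64, 63]
r3 m[φ3→X14] = [8, 9, 6, 8]
r3 m[φ4→X11] = [8, 3, 1, 7]
r3 m[X3→φ0] = [7, 9, 6, 9]
r3 m[X3→φ1] = [8, 8, 5, 8]
r3 m[X15→φ3] = [1, 1, 1, 1]
r3 m[X2→φ1] = [7, 7, 8, 9]
r3 m[X2→φ2] = [6, 9, 7, 9]
r3 m[X11→φ2] = [8, 3, 1, 7]
r3 m[X11→φ4] = [6, 7, 8, 9]
r3 m[X14→φ0] = [8, 9, 6, 8]
r3 m[X14→φ3] = [3, 7, 8, 8]
r4 m[φ0→X3] = [54, 64, 45, 64]
r4 m[φ0→X14] = [27, 63, 72, 72]
r4 m[φ1→X3] = [56, 81, 48, 63]
r4 m[φ1→X2] = [48, 72, 56, 72]
r4 m[φ2→X2] = [49, 32, 40, 63]
r4 m[φ2→X11] = [36, 63, 63, 81]
r4 m[φ3→X15] = [32, 56, 64, 63]
r4 m[φ3→X14] = [8, 9, 6, 8]
r4 m[φ4→X11] = [8, 3, 1, 7]
r4 m[X3→φ0] = [56, 81, 48, 63]
r4 m[X3→φ1] = [54, 64, 45, 64]
r4 m[X15→φ3] = [1, 1, 1, 1]
r4 m[X2→φ1] = [49, 32, 40, 63]
r4 m[X2→φ2] = [48, 72, 56, 72]
r4 m[X11→φ2] = [8, 3, 1, 7]
r4 m[X11→φ4] = [36, 63, 63, 81]
r4 m[X14→φ0] = [8, 9, 6, 8]
r4 m[X14→φ3] = [27, 63, 72, 72]
r5 m[φ0→X3] = [54, 64, 45, 64]
r5 m[φ0→X14] = [189, 441, 567, 648]
r5 m[φ1→X3] = [315, 567, 240, 288]
r5 m[φ1→X2] = [384, 576, 378, 576]
r5 m[φ2→X2] = [49, 32, 40, 63]
r5 m[φ2→X11] = [288, 504, 504, 648]
r5 m[φ3→X15] = [288, 504, 576, 567]
r5 m[φ3→X14] = [8, 9, 6, 8]
r5 m[φ4→X11] = [8, 3, 1, 7]
r5 m[X3→φ0] = [56, 81, 48, 63]
r5 m[X3→φ1] = [54, 64, 45, 64]
r5 m[X15→φ3] = [1, 1, 1, 1]
r5 m[X2→φ1] = [49, 32, 40, 63]
r5 m[X2→φ2] = [48, 72, 56, 72]
r5 m[X11→φ2] = [8, 3, 1, 7]
r5 m[X11→φ4] = [36, 63, 63, 81]
r5 m[X14→φ0] = [8, 9, 6, 8]
r5 m[X14→φ3] = [27, 63, 72, 72]
r6 m[φ0→X3] = [54, 64, 45, 64]
r6 m[φ0→X14] = [189, 441, 567, 648]
r6 m[φ1→X3] = [315, 567, 240, 288]
r6 m[φ1→X2] = [384, 576, 378, 576]
r6 m[φ2→X2] = [49, 32, 40, 63]
r6 m[φ2→X11] = [288, 504, 504, 648]
r6 m[φ3→X15] = [288, 504, 576, 567]
r6 m[φ3→X14] = [8, 9, 6, 8]
r6 m[φ4→X11] = [8, 3, 1, 7]
r6 m[X3→φ0] = [315, 567, 240, 288]
r6 m[X3→φ1] = [54, 64, 45, 64]
r6 m[X15→φ3] = [1, 1, 1, 1]
r6 m[X2→φ1] = [49, 32, 40, 63]
r6 m[X2→φ2] = [384, 576, 378, 576]
r6 m[X11→φ2] = [8, 3, 1, 7]
r6 m[X11→φ4] = [288, 504, 504, 648]
r6 m[X14→φ0] = [8, 9, 6, 8]
r6 m[X14→φ3] = [189, 441, 567, 648]
r7 m[φ0→X3] = [54, 64, 45, 64]
r7 m[φ0→X14] = [1134, 2016, 3969, 4536]
r7 m[φ1→X3] = [315, 567, 240, 288]
r7 m[φ1→X2] = [384, 576, 378, 576]
r7 m[φ2→X2] = [49, 32, 40, 63]
r7 m[φ2→X11] = [2304, 4032, 4032, 5184]
r7 m[φ3→X15] = [2592, 3528, 5184, 4536]
r7 m[φ3→X14] = [8, 9, 6, 8]
r7 m[φ4→X11] = [8, 3, 1, 7]
r7 m[X3→φ0] = [315, 567, 240, 288]
r7 m[X3→φ1] = [54, 64, 45, 64]
r7 m[X15→φ3] = [1, 1, 1, 1]
r7 m[X2→φ1] = [49, 32, 40, 63]
r7 m[X2→φ2] = [384, 576, 378, 576]
r7 m[X11→φ2] = [8, 3, 1, 7]
r7 m[X11→φ4] = [288, 504, 504, 648]
r7 m[X14→φ0] = [8, 9, 6, 8]
r7 m[X14→φ3] = [189, 441, 567, 648]
r8 m[φ0→X3] = [54, 64, 45, 64]
r8 m[φ0→X14] = [1134, 2016, 3969, 4536]
r8 m[φ1→X3] = [315, 567, 240, 288]
r8 m[φ1→X2] = [384, 576, 378, 576]
r8 m[φ2→X2] = [49, 32, 40, 63]
r8 m[φ2→X11] = [2304, 4032, 4032, 5184]
r8 m[φ3→X15] = [2592, 3528, 5184, 4536]
r8 m[φ3→X14] = [8, 9, 6, 8]
r8 m[φ4→X11] = [8, 3, 1, 7]
r8 m[X3→φ0] = [315, 567, 240, 288]
r8 m[X3→φ1] = [54, 64, 45, 64]
r8 m[X15→φ3] = [1, 1, 1, 1]
r8 m[X2→φ1] = [49, 32, 40, 63]
r8 m[X2→φ2] = [384, 576, 378, 576]
r8 m[X11→φ2] = [8, 3, 1, 7]
r8 m[X11→φ4] = [2304, 4032, 4032, 5184]
r8 m[X14→φ0] = [8, 9, 6, 8]
r8 m[X14→φ3] = [1134, 2016, 3969, 4536]
r9 m[φ0→X3] = [54, 64, 45, 64]
r9 m[φ0→X14] = [1134, 2016, 3969, 4536]
r9 m[φ1→X3] = [315, 567, 240, 288]
r9 m[φ1→X2] = [384, 576, 378, 576]
r9 m[φ2→X2] = [49, 32, 40, 63]
r9 m[φ2→X11] = [2304, 4032, 4032, 5184]
r9 m[φ3→X15] = [18144, 23814, 36288, 31752]
r9 m[φ3→X14] = [8, 9, 6, 8]
r9 m[φ4→X11] = [8, 3, 1, 7]
r9 m[X3→φ0] = [315, 567, 240, 288]
r9 m[X3→φ1] = [54, 64, 45, 64]
r9 m[X15→φ3] = [1, 1, 1, 1]
r9 m[X2→φ1] = [49, 32, 40, 63]
r9 m[X2→φ2] = [384, 576, 378, 576]
r9 m[X11→φ2] = [8, 3, 1, 7]
r9 m[X11→φ4] = [2304, 4032, 4032, 5184]
r9 m[X14→φ0] = [8, 9, 6, 8]
r9 m[X14→φ3] = [1134, 2016, 3969, 4536]
r10 m[φ0→X3] = [54, 64, 45, 64]
r10 m[φ0→X14] = [1134, 2016, 3969, 4536]
r10 m[φ1→X3] = [315, 567, 240, 288]
r10 m[φ1→X2] = [384, 576, 378, 576]
r10 m[φ2→X2] = [49, 32, 40, 63]
r10 m[φ2→X11] = [2304, 4032, 4032, 5184]
r10 m[φ3→X15] = [18144, 23814, 36288, 31752]
r10 m[φ3→X14] = [8, 9, 6, 8]
r10 m[φ4→X11] = [8, 3, 1, 7]
r10 m[X3→φ0] = [315, 567, 240, 288]
r10 m[X3→φ1] = [54, 64, 45, 64]
r10 m[X15→φ3] = [1, 1, 1, 1]
r10 m[X2→φ1] = [49, 32, 40, 63]
r10 m[X2→φ2] = [384, 576, 378, 576]
r10 m[X11→φ2] = [8, 3, 1, 7]
r10 m[X11→φ4] = [2304, 4032, 4032, 5184]
r10 m[X14→φ0] = [8, 9, 6, 8]
r10 m[X14→φ3] = [1134, 2016, 3969, 4536]
fixed point reached at round 10
b[X3] = ⊗ incoming = [17010, 36288, 10800, 18432]

b[X3] = [17010, 36288, 10800, 18432]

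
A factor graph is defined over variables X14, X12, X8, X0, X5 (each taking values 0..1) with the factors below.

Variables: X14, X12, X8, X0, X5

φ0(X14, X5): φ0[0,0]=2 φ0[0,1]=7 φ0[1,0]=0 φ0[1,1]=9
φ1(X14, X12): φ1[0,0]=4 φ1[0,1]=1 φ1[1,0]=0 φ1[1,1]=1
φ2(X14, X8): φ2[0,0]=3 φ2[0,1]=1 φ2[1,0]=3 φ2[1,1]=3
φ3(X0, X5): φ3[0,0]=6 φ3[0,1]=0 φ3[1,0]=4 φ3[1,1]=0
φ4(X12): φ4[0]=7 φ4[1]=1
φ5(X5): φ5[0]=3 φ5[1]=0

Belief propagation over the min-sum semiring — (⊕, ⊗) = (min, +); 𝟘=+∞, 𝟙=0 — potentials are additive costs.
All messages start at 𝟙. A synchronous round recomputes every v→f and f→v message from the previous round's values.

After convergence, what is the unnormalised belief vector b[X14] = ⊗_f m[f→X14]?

init: all messages = 𝟙 over 2 values
r1 m[φ0→X14] = [2, 0]
r1 m[φ0→X5] = [0, 7]
r1 m[φ1→X14] = [1, 0]
r1 m[φ1→X12] = [0, 1]
r1 m[φ2→X14] = [1, 3]
r1 m[φ2→X8] = [3, 1]
r1 m[φ3→X0] = [0, 0]
r1 m[φ3→X5] = [4, 0]
r1 m[φ4→X12] = [7, 1]
r1 m[φ5→X5] = [3, 0]
r1 m[X14→φ0] = [0, 0]
r1 m[X14→φ1] = [0, 0]
r1 m[X14→φ2] = [0, 0]
r1 m[X12→φ1] = [0, 0]
r1 m[X12→φ4] = [0, 0]
r1 m[X8→φ2] = [0, 0]
r1 m[X0→φ3] = [0, 0]
r1 m[X5→φ0] = [0, 0]
r1 m[X5→φ3] = [0, 0]
r1 m[X5→φ5] = [0, 0]
r2 m[φ0→X14] = [2, 0]
r2 m[φ0→X5] = [0, 7]
r2 m[φ1→X14] = [1, 0]
r2 m[φ1→X12] = [0, 1]
r2 m[φ2→X14] = [1, 3]
r2 m[φ2→X8] = [3, 1]
r2 m[φ3→X0] = [0, 0]
r2 m[φ3→X5] = [4, 0]
r2 m[φ4→X12] = [7, 1]
r2 m[φ5→X5] = [3, 0]
r2 m[X14→φ0] = [2, 3]
r2 m[X14→φ1] = [3, 3]
r2 m[X14→φ2] = [3, 0]
r2 m[X12→φ1] = [7, 1]
r2 m[X12→φ4] = [0, 1]
r2 m[X8→φ2] = [0, 0]
r2 m[X0→φ3] = [0, 0]
r2 m[X5→φ0] = [7, 0]
r2 m[X5→φ3] = [3, 7]
r2 m[X5→φ5] = [4, 7]
r3 m[φ0→X14] = [7, 7]
r3 m[φ0→X5] = [3, 9]
r3 m[φ1→X14] = [2, 2]
r3 m[φ1→X12] = [3, 4]
r3 m[φ2→X14] = [1, 3]
r3 m[φ2→X8] = [3, 3]
r3 m[φ3→X0] = [7, 7]
r3 m[φ3→X5] = [4, 0]
r3 m[φ4→X12] = [7, 1]
r3 m[φ5→X5] = [3, 0]
r3 m[X14→φ0] = [2, 3]
r3 m[X14→φ1] = [3, 3]
r3 m[X14→φ2] = [3, 0]
r3 m[X12→φ1] = [7, 1]
r3 m[X12→φ4] = [0, 1]
r3 m[X8→φ2] = [0, 0]
r3 m[X0→φ3] = [0, 0]
r3 m[X5→φ0] = [7, 0]
r3 m[X5→φ3] = [3, 7]
r3 m[X5→φ5] = [4, 7]
r4 m[φ0→X14] = [7, 7]
r4 m[φ0→X5] = [3, 9]
r4 m[φ1→X14] = [2, 2]
r4 m[φ1→X12] = [3, 4]
r4 m[φ2→X14] = [1, 3]
r4 m[φ2→X8] = [3, 3]
r4 m[φ3→X0] = [7, 7]
r4 m[φ3→X5] = [4, 0]
r4 m[φ4→X12] = [7, 1]
r4 m[φ5→X5] = [3, 0]
r4 m[X14→φ0] = [3, 5]
r4 m[X14→φ1] = [8, 10]
r4 m[X14→φ2] = [9, 9]
r4 m[X12→φ1] = [7, 1]
r4 m[X12→φ4] = [3, 4]
r4 m[X8→φ2] = [0, 0]
r4 m[X0→φ3] = [0, 0]
r4 m[X5→φ0] = [7, 0]
r4 m[X5→φ3] = [6, 9]
r4 m[X5→φ5] = [7, 9]
r5 m[φ0→X14] = [7, 7]
r5 m[φ0→X5] = [5, 10]
r5 m[φ1→X14] = [2, 2]
r5 m[φ1→X12] = [10, 9]
r5 m[φ2→X14] = [1, 3]
r5 m[φ2→X8] = [12, 10]
r5 m[φ3→X0] = [9, 9]
r5 m[φ3→X5] = [4, 0]
r5 m[φ4→X12] = [7, 1]
r5 m[φ5→X5] = [3, 0]
r5 m[X14→φ0] = [3, 5]
r5 m[X14→φ1] = [8, 10]
r5 m[X14→φ2] = [9, 9]
r5 m[X12→φ1] = [7, 1]
r5 m[X12→φ4] = [3, 4]
r5 m[X8→φ2] = [0, 0]
r5 m[X0→φ3] = [0, 0]
r5 m[X5→φ0] = [7, 0]
r5 m[X5→φ3] = [6, 9]
r5 m[X5→φ5] = [7, 9]
r6 m[φ0→X14] = [7, 7]
r6 m[φ0→X5] = [5, 10]
r6 m[φ1→X14] = [2, 2]
r6 m[φ1→X12] = [10, 9]
r6 m[φ2→X14] = [1, 3]
r6 m[φ2→X8] = [12, 10]
r6 m[φ3→X0] = [9, 9]
r6 m[φ3→X5] = [4, 0]
r6 m[φ4→X12] = [7, 1]
r6 m[φ5→X5] = [3, 0]
r6 m[X14→φ0] = [3, 5]
r6 m[X14→φ1] = [8, 10]
r6 m[X14→φ2] = [9, 9]
r6 m[X12→φ1] = [7, 1]
r6 m[X12→φ4] = [10, 9]
r6 m[X8→φ2] = [0, 0]
r6 m[X0→φ3] = [0, 0]
r6 m[X5→φ0] = [7, 0]
r6 m[X5→φ3] = [8, 10]
r6 m[X5→φ5] = [9, 10]
r7 m[φ0→X14] = [7, 7]
r7 m[φ0→X5] = [5, 10]
r7 m[φ1→X14] = [2, 2]
r7 m[φ1→X12] = [10, 9]
r7 m[φ2→X14] = [1, 3]
r7 m[φ2→X8] = [12, 10]
r7 m[φ3→X0] = [10, 10]
r7 m[φ3→X5] = [4, 0]
r7 m[φ4→X12] = [7, 1]
r7 m[φ5→X5] = [3, 0]
r7 m[X14→φ0] = [3, 5]
r7 m[X14→φ1] = [8, 10]
r7 m[X14→φ2] = [9, 9]
r7 m[X12→φ1] = [7, 1]
r7 m[X12→φ4] = [10, 9]
r7 m[X8→φ2] = [0, 0]
r7 m[X0→φ3] = [0, 0]
r7 m[X5→φ0] = [7, 0]
r7 m[X5→φ3] = [8, 10]
r7 m[X5→φ5] = [9, 10]
r8 m[φ0→X14] = [7, 7]
r8 m[φ0→X5] = [5, 10]
r8 m[φ1→X14] = [2, 2]
r8 m[φ1→X12] = [10, 9]
r8 m[φ2→X14] = [1, 3]
r8 m[φ2→X8] = [12, 10]
r8 m[φ3→X0] = [10, 10]
r8 m[φ3→X5] = [4, 0]
r8 m[φ4→X12] = [7, 1]
r8 m[φ5→X5] = [3, 0]
r8 m[X14→φ0] = [3, 5]
r8 m[X14→φ1] = [8, 10]
r8 m[X14→φ2] = [9, 9]
r8 m[X12→φ1] = [7, 1]
r8 m[X12→φ4] = [10, 9]
r8 m[X8→φ2] = [0, 0]
r8 m[X0→φ3] = [0, 0]
r8 m[X5→φ0] = [7, 0]
r8 m[X5→φ3] = [8, 10]
r8 m[X5→φ5] = [9, 10]
fixed point reached at round 8
b[X14] = ⊗ incoming = [10, 12]

b[X14] = [10, 12]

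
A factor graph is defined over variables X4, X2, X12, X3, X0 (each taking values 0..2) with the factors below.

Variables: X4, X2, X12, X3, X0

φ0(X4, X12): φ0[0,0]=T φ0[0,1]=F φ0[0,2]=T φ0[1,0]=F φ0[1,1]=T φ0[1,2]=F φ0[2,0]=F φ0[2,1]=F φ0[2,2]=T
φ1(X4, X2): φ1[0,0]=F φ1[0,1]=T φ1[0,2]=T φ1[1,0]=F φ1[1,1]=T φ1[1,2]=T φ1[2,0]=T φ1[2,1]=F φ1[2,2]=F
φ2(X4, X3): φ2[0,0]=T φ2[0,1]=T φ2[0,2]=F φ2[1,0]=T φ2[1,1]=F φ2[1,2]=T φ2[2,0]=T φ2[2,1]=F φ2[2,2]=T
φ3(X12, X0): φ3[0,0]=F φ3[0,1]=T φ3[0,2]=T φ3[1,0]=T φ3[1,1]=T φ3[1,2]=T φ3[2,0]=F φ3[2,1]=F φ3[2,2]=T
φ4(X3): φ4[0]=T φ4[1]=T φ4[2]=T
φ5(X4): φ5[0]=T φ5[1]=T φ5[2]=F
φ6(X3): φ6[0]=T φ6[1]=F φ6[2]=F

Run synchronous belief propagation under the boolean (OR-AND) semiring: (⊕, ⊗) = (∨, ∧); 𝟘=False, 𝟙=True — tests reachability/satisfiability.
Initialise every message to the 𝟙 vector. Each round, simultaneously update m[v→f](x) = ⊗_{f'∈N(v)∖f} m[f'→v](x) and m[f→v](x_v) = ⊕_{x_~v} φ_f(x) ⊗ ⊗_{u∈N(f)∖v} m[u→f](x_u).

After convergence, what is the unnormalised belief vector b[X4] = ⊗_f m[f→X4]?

b[X4] = [T, T, F]

init: all messages = 𝟙 over 3 values
r1 m[φ0→X4] = [T, T, T]
r1 m[φ0→X12] = [T, T, T]
r1 m[φ1→X4] = [T, T, T]
r1 m[φ1→X2] = [T, T, T]
r1 m[φ2→X4] = [T, T, T]
r1 m[φ2→X3] = [T, T, T]
r1 m[φ3→X12] = [T, T, T]
r1 m[φ3→X0] = [T, T, T]
r1 m[φ4→X3] = [T, T, T]
r1 m[φ5→X4] = [T, T, F]
r1 m[φ6→X3] = [T, F, F]
r1 m[X4→φ0] = [T, T, T]
r1 m[X4→φ1] = [T, T, T]
r1 m[X4→φ2] = [T, T, T]
r1 m[X4→φ5] = [T, T, T]
r1 m[X2→φ1] = [T, T, T]
r1 m[X12→φ0] = [T, T, T]
r1 m[X12→φ3] = [T, T, T]
r1 m[X3→φ2] = [T, T, T]
r1 m[X3→φ4] = [T, T, T]
r1 m[X3→φ6] = [T, T, T]
r1 m[X0→φ3] = [T, T, T]
r2 m[φ0→X4] = [T, T, T]
r2 m[φ0→X12] = [T, T, T]
r2 m[φ1→X4] = [T, T, T]
r2 m[φ1→X2] = [T, T, T]
r2 m[φ2→X4] = [T, T, T]
r2 m[φ2→X3] = [T, T, T]
r2 m[φ3→X12] = [T, T, T]
r2 m[φ3→X0] = [T, T, T]
r2 m[φ4→X3] = [T, T, T]
r2 m[φ5→X4] = [T, T, F]
r2 m[φ6→X3] = [T, F, F]
r2 m[X4→φ0] = [T, T, F]
r2 m[X4→φ1] = [T, T, F]
r2 m[X4→φ2] = [T, T, F]
r2 m[X4→φ5] = [T, T, T]
r2 m[X2→φ1] = [T, T, T]
r2 m[X12→φ0] = [T, T, T]
r2 m[X12→φ3] = [T, T, T]
r2 m[X3→φ2] = [T, F, F]
r2 m[X3→φ4] = [T, F, F]
r2 m[X3→φ6] = [T, T, T]
r2 m[X0→φ3] = [T, T, T]
r3 m[φ0→X4] = [T, T, T]
r3 m[φ0→X12] = [T, T, T]
r3 m[φ1→X4] = [T, T, T]
r3 m[φ1→X2] = [F, T, T]
r3 m[φ2→X4] = [T, T, T]
r3 m[φ2→X3] = [T, T, T]
r3 m[φ3→X12] = [T, T, T]
r3 m[φ3→X0] = [T, T, T]
r3 m[φ4→X3] = [T, T, T]
r3 m[φ5→X4] = [T, T, F]
r3 m[φ6→X3] = [T, F, F]
r3 m[X4→φ0] = [T, T, F]
r3 m[X4→φ1] = [T, T, F]
r3 m[X4→φ2] = [T, T, F]
r3 m[X4→φ5] = [T, T, T]
r3 m[X2→φ1] = [T, T, T]
r3 m[X12→φ0] = [T, T, T]
r3 m[X12→φ3] = [T, T, T]
r3 m[X3→φ2] = [T, F, F]
r3 m[X3→φ4] = [T, F, F]
r3 m[X3→φ6] = [T, T, T]
r3 m[X0→φ3] = [T, T, T]
r4 m[φ0→X4] = [T, T, T]
r4 m[φ0→X12] = [T, T, T]
r4 m[φ1→X4] = [T, T, T]
r4 m[φ1→X2] = [F, T, T]
r4 m[φ2→X4] = [T, T, T]
r4 m[φ2→X3] = [T, T, T]
r4 m[φ3→X12] = [T, T, T]
r4 m[φ3→X0] = [T, T, T]
r4 m[φ4→X3] = [T, T, T]
r4 m[φ5→X4] = [T, T, F]
r4 m[φ6→X3] = [T, F, F]
r4 m[X4→φ0] = [T, T, F]
r4 m[X4→φ1] = [T, T, F]
r4 m[X4→φ2] = [T, T, F]
r4 m[X4→φ5] = [T, T, T]
r4 m[X2→φ1] = [T, T, T]
r4 m[X12→φ0] = [T, T, T]
r4 m[X12→φ3] = [T, T, T]
r4 m[X3→φ2] = [T, F, F]
r4 m[X3→φ4] = [T, F, F]
r4 m[X3→φ6] = [T, T, T]
r4 m[X0→φ3] = [T, T, T]
fixed point reached at round 4
b[X4] = ⊗ incoming = [T, T, F]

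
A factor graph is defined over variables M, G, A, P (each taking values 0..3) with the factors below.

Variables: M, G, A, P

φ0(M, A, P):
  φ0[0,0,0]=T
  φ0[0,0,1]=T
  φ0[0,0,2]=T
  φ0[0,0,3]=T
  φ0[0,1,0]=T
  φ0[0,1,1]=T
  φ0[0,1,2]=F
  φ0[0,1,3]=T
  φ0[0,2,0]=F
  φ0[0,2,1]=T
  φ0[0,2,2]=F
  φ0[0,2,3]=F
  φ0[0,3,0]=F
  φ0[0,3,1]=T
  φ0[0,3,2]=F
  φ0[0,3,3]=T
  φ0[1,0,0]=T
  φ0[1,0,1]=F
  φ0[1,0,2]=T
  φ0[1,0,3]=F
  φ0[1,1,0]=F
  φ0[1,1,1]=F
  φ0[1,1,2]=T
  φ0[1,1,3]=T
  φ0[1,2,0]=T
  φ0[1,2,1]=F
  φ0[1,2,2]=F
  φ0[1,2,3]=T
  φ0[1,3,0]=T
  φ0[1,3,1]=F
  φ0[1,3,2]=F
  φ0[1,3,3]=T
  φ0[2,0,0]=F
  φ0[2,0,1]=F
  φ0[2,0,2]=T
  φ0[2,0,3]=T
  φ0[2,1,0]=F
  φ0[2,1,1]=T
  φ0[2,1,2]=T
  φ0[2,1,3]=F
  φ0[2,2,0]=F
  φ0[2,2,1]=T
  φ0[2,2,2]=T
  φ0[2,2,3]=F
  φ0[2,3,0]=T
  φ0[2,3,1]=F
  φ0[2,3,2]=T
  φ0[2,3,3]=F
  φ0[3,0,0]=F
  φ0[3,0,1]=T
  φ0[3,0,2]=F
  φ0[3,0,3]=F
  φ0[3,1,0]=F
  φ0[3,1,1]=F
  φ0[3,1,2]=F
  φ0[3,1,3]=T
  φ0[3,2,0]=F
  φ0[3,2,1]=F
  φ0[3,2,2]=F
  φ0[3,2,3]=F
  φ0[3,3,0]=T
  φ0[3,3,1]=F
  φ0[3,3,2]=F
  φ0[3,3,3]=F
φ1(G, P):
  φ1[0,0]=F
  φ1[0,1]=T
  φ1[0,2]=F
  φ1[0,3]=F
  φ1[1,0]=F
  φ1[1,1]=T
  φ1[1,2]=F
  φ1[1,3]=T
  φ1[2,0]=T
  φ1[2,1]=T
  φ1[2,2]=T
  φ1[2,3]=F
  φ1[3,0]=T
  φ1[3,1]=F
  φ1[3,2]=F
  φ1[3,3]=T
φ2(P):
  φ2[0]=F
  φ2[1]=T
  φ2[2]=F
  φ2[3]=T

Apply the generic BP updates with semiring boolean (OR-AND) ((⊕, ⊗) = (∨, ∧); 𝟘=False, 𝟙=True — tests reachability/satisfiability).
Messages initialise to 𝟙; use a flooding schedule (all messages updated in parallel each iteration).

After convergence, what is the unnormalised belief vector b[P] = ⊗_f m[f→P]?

init: all messages = 𝟙 over 4 values
r1 m[φ0→M] = [T, T, T, T]
r1 m[φ0→A] = [T, T, T, T]
r1 m[φ0→P] = [T, T, T, T]
r1 m[φ1→G] = [T, T, T, T]
r1 m[φ1→P] = [T, T, T, T]
r1 m[φ2→P] = [F, T, F, T]
r1 m[M→φ0] = [T, T, T, T]
r1 m[G→φ1] = [T, T, T, T]
r1 m[A→φ0] = [T, T, T, T]
r1 m[P→φ0] = [T, T, T, T]
r1 m[P→φ1] = [T, T, T, T]
r1 m[P→φ2] = [T, T, T, T]
r2 m[φ0→M] = [T, T, T, T]
r2 m[φ0→A] = [T, T, T, T]
r2 m[φ0→P] = [T, T, T, T]
r2 m[φ1→G] = [T, T, T, T]
r2 m[φ1→P] = [T, T, T, T]
r2 m[φ2→P] = [F, T, F, T]
r2 m[M→φ0] = [T, T, T, T]
r2 m[G→φ1] = [T, T, T, T]
r2 m[A→φ0] = [T, T, T, T]
r2 m[P→φ0] = [F, T, F, T]
r2 m[P→φ1] = [F, T, F, T]
r2 m[P→φ2] = [T, T, T, T]
r3 m[φ0→M] = [T, T, T, T]
r3 m[φ0→A] = [T, T, T, T]
r3 m[φ0→P] = [T, T, T, T]
r3 m[φ1→G] = [T, T, T, T]
r3 m[φ1→P] = [T, T, T, T]
r3 m[φ2→P] = [F, T, F, T]
r3 m[M→φ0] = [T, T, T, T]
r3 m[G→φ1] = [T, T, T, T]
r3 m[A→φ0] = [T, T, T, T]
r3 m[P→φ0] = [F, T, F, T]
r3 m[P→φ1] = [F, T, F, T]
r3 m[P→φ2] = [T, T, T, T]
fixed point reached at round 3
b[P] = ⊗ incoming = [F, T, F, T]

b[P] = [F, T, F, T]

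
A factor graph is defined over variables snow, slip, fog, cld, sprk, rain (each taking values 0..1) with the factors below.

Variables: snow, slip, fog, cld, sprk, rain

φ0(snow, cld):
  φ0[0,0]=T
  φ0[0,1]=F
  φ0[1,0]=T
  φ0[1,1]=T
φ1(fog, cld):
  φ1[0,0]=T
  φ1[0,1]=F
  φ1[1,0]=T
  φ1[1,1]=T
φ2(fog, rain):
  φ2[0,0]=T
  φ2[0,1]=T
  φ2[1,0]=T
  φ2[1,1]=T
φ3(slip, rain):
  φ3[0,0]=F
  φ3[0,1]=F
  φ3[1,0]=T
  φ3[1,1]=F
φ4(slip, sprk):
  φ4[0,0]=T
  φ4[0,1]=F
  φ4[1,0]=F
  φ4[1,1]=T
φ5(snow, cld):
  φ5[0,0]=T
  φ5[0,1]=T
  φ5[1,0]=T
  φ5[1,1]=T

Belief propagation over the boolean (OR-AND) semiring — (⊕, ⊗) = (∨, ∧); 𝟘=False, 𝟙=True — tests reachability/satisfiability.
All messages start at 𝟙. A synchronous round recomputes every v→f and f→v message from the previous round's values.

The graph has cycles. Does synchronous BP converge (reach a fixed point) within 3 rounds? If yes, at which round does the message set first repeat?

NOT CONVERGED within 3 rounds

init: all messages = 𝟙 over 2 values
r1 m[φ0→snow] = [T, T]
r1 m[φ0→cld] = [T, T]
r1 m[φ1→fog] = [T, T]
r1 m[φ1→cld] = [T, T]
r1 m[φ2→fog] = [T, T]
r1 m[φ2→rain] = [T, T]
r1 m[φ3→slip] = [F, T]
r1 m[φ3→rain] = [T, F]
r1 m[φ4→slip] = [T, T]
r1 m[φ4→sprk] = [T, T]
r1 m[φ5→snow] = [T, T]
r1 m[φ5→cld] = [T, T]
r1 m[snow→φ0] = [T, T]
r1 m[snow→φ5] = [T, T]
r1 m[slip→φ3] = [T, T]
r1 m[slip→φ4] = [T, T]
r1 m[fog→φ1] = [T, T]
r1 m[fog→φ2] = [T, T]
r1 m[cld→φ0] = [T, T]
r1 m[cld→φ1] = [T, T]
r1 m[cld→φ5] = [T, T]
r1 m[sprk→φ4] = [T, T]
r1 m[rain→φ2] = [T, T]
r1 m[rain→φ3] = [T, T]
r2 m[φ0→snow] = [T, T]
r2 m[φ0→cld] = [T, T]
r2 m[φ1→fog] = [T, T]
r2 m[φ1→cld] = [T, T]
r2 m[φ2→fog] = [T, T]
r2 m[φ2→rain] = [T, T]
r2 m[φ3→slip] = [F, T]
r2 m[φ3→rain] = [T, F]
r2 m[φ4→slip] = [T, T]
r2 m[φ4→sprk] = [T, T]
r2 m[φ5→snow] = [T, T]
r2 m[φ5→cld] = [T, T]
r2 m[snow→φ0] = [T, T]
r2 m[snow→φ5] = [T, T]
r2 m[slip→φ3] = [T, T]
r2 m[slip→φ4] = [F, T]
r2 m[fog→φ1] = [T, T]
r2 m[fog→φ2] = [T, T]
r2 m[cld→φ0] = [T, T]
r2 m[cld→φ1] = [T, T]
r2 m[cld→φ5] = [T, T]
r2 m[sprk→φ4] = [T, T]
r2 m[rain→φ2] = [T, F]
r2 m[rain→φ3] = [T, T]
r3 m[φ0→snow] = [T, T]
r3 m[φ0→cld] = [T, T]
r3 m[φ1→fog] = [T, T]
r3 m[φ1→cld] = [T, T]
r3 m[φ2→fog] = [T, T]
r3 m[φ2→rain] = [T, T]
r3 m[φ3→slip] = [F, T]
r3 m[φ3→rain] = [T, F]
r3 m[φ4→slip] = [T, T]
r3 m[φ4→sprk] = [F, T]
r3 m[φ5→snow] = [T, T]
r3 m[φ5→cld] = [T, T]
r3 m[snow→φ0] = [T, T]
r3 m[snow→φ5] = [T, T]
r3 m[slip→φ3] = [T, T]
r3 m[slip→φ4] = [F, T]
r3 m[fog→φ1] = [T, T]
r3 m[fog→φ2] = [T, T]
r3 m[cld→φ0] = [T, T]
r3 m[cld→φ1] = [T, T]
r3 m[cld→φ5] = [T, T]
r3 m[sprk→φ4] = [T, T]
r3 m[rain→φ2] = [T, F]
r3 m[rain→φ3] = [T, T]
no fixed point within 3 rounds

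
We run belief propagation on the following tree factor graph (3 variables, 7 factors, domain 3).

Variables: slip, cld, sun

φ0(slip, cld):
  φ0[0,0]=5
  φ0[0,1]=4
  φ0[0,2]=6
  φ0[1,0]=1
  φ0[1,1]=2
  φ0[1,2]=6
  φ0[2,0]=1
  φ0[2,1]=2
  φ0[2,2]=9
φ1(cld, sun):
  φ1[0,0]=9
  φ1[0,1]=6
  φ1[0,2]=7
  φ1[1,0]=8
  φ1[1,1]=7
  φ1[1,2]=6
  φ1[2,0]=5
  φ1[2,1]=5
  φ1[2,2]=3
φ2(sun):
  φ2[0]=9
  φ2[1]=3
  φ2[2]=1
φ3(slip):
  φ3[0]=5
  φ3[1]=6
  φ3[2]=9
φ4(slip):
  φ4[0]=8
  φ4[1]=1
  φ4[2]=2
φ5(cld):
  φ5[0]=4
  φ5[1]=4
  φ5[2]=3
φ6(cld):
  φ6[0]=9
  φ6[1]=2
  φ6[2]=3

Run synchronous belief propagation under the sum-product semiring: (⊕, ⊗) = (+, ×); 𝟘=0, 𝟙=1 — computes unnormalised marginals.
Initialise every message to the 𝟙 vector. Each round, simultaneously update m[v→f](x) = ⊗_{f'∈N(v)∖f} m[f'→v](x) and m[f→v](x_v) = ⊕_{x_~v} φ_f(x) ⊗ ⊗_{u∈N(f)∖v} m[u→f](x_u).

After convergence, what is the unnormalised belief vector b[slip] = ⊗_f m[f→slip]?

b[slip] = [1026000, 52812, 189054]

init: all messages = 𝟙 over 3 values
r1 m[φ0→slip] = [15, 9, 12]
r1 m[φ0→cld] = [7, 8, 21]
r1 m[φ1→cld] = [22, 21, 13]
r1 m[φ1→sun] = [22, 18, 16]
r1 m[φ2→sun] = [9, 3, 1]
r1 m[φ3→slip] = [5, 6, 9]
r1 m[φ4→slip] = [8, 1, 2]
r1 m[φ5→cld] = [4, 4, 3]
r1 m[φ6→cld] = [9, 2, 3]
r1 m[slip→φ0] = [1, 1, 1]
r1 m[slip→φ3] = [1, 1, 1]
r1 m[slip→φ4] = [1, 1, 1]
r1 m[cld→φ0] = [1, 1, 1]
r1 m[cld→φ1] = [1, 1, 1]
r1 m[cld→φ5] = [1, 1, 1]
r1 m[cld→φ6] = [1, 1, 1]
r1 m[sun→φ1] = [1, 1, 1]
r1 m[sun→φ2] = [1, 1, 1]
r2 m[φ0→slip] = [15, 9, 12]
r2 m[φ0→cld] = [7, 8, 21]
r2 m[φ1→cld] = [22, 21, 13]
r2 m[φ1→sun] = [22, 18, 16]
r2 m[φ2→sun] = [9, 3, 1]
r2 m[φ3→slip] = [5, 6, 9]
r2 m[φ4→slip] = [8, 1, 2]
r2 m[φ5→cld] = [4, 4, 3]
r2 m[φ6→cld] = [9, 2, 3]
r2 m[slip→φ0] = [40, 6, 18]
r2 m[slip→φ3] = [120, 9, 24]
r2 m[slip→φ4] = [75, 54, 108]
r2 m[cld→φ0] = [792, 168, 117]
r2 m[cld→φ1] = [252, 64, 189]
r2 m[cld→φ5] = [1386, 336, 819]
r2 m[cld→φ6] = [616, 672, 819]
r2 m[sun→φ1] = [9, 3, 1]
r2 m[sun→φ2] = [22, 18, 16]
r3 m[φ0→slip] = [5334, 1830, 2181]
r3 m[φ0→cld] = [224, 208, 438]
r3 m[φ1→cld] = [106, 99, 63]
r3 m[φ1→sun] = [3725, 2905, 2715]
r3 m[φ2→sun] = [9, 3, 1]
r3 m[φ3→slip] = [5, 6, 9]
r3 m[φ4→slip] = [8, 1, 2]
r3 m[φ5→cld] = [4, 4, 3]
r3 m[φ6→cld] = [9, 2, 3]
r3 m[slip→φ0] = [40, 6, 18]
r3 m[slip→φ3] = [120, 9, 24]
r3 m[slip→φ4] = [75, 54, 108]
r3 m[cld→φ0] = [792, 168, 117]
r3 m[cld→φ1] = [252, 64, 189]
r3 m[cld→φ5] = [1386, 336, 819]
r3 m[cld→φ6] = [616, 672, 819]
r3 m[sun→φ1] = [9, 3, 1]
r3 m[sun→φ2] = [22, 18, 16]
r4 m[φ0→slip] = [5334, 1830, 2181]
r4 m[φ0→cld] = [224, 208, 438]
r4 m[φ1→cld] = [106, 99, 63]
r4 m[φ1→sun] = [3725, 2905, 2715]
r4 m[φ2→sun] = [9, 3, 1]
r4 m[φ3→slip] = [5, 6, 9]
r4 m[φ4→slip] = [8, 1, 2]
r4 m[φ5→cld] = [4, 4, 3]
r4 m[φ6→cld] = [9, 2, 3]
r4 m[slip→φ0] = [40, 6, 18]
r4 m[slip→φ3] = [42672, 1830, 4362]
r4 m[slip→φ4] = [26670, 10980, 19629]
r4 m[cld→φ0] = [3816, 792, 567]
r4 m[cld→φ1] = [8064, 1664, 3942]
r4 m[cld→φ5] = [213696, 41184, 82782]
r4 m[cld→φ6] = [94976, 82368, 82782]
r4 m[sun→φ1] = [9, 3, 1]
r4 m[sun→φ2] = [3725, 2905, 2715]
r5 m[φ0→slip] = [25650, 8802, 10503]
r5 m[φ0→cld] = [224, 208, 438]
r5 m[φ1→cld] = [106, 99, 63]
r5 m[φ1→sun] = [105598, 79742, 78258]
r5 m[φ2→sun] = [9, 3, 1]
r5 m[φ3→slip] = [5, 6, 9]
r5 m[φ4→slip] = [8, 1, 2]
r5 m[φ5→cld] = [4, 4, 3]
r5 m[φ6→cld] = [9, 2, 3]
r5 m[slip→φ0] = [40, 6, 18]
r5 m[slip→φ3] = [42672, 1830, 4362]
r5 m[slip→φ4] = [26670, 10980, 19629]
r5 m[cld→φ0] = [3816, 792, 567]
r5 m[cld→φ1] = [8064, 1664, 3942]
r5 m[cld→φ5] = [213696, 41184, 82782]
r5 m[cld→φ6] = [94976, 82368, 82782]
r5 m[sun→φ1] = [9, 3, 1]
r5 m[sun→φ2] = [3725, 2905, 2715]
r6 m[φ0→slip] = [25650, 8802, 10503]
r6 m[φ0→cld] = [224, 208, 438]
r6 m[φ1→cld] = [106, 99, 63]
r6 m[φ1→sun] = [105598, 79742, 78258]
r6 m[φ2→sun] = [9, 3, 1]
r6 m[φ3→slip] = [5, 6, 9]
r6 m[φ4→slip] = [8, 1, 2]
r6 m[φ5→cld] = [4, 4, 3]
r6 m[φ6→cld] = [9, 2, 3]
r6 m[slip→φ0] = [40, 6, 18]
r6 m[slip→φ3] = [205200, 8802, 21006]
r6 m[slip→φ4] = [128250, 52812, 94527]
r6 m[cld→φ0] = [3816, 792, 567]
r6 m[cld→φ1] = [8064, 1664, 3942]
r6 m[cld→φ5] = [213696, 41184, 82782]
r6 m[cld→φ6] = [94976, 82368, 82782]
r6 m[sun→φ1] = [9, 3, 1]
r6 m[sun→φ2] = [105598, 79742, 78258]
r7 m[φ0→slip] = [25650, 8802, 10503]
r7 m[φ0→cld] = [224, 208, 438]
r7 m[φ1→cld] = [106, 99, 63]
r7 m[φ1→sun] = [105598, 79742, 78258]
r7 m[φ2→sun] = [9, 3, 1]
r7 m[φ3→slip] = [5, 6, 9]
r7 m[φ4→slip] = [8, 1, 2]
r7 m[φ5→cld] = [4, 4, 3]
r7 m[φ6→cld] = [9, 2, 3]
r7 m[slip→φ0] = [40, 6, 18]
r7 m[slip→φ3] = [205200, 8802, 21006]
r7 m[slip→φ4] = [128250, 52812, 94527]
r7 m[cld→φ0] = [3816, 792, 567]
r7 m[cld→φ1] = [8064, 1664, 3942]
r7 m[cld→φ5] = [213696, 41184, 82782]
r7 m[cld→φ6] = [94976, 82368, 82782]
r7 m[sun→φ1] = [9, 3, 1]
r7 m[sun→φ2] = [105598, 79742, 78258]
fixed point reached at round 7
b[slip] = ⊗ incoming = [1026000, 52812, 189054]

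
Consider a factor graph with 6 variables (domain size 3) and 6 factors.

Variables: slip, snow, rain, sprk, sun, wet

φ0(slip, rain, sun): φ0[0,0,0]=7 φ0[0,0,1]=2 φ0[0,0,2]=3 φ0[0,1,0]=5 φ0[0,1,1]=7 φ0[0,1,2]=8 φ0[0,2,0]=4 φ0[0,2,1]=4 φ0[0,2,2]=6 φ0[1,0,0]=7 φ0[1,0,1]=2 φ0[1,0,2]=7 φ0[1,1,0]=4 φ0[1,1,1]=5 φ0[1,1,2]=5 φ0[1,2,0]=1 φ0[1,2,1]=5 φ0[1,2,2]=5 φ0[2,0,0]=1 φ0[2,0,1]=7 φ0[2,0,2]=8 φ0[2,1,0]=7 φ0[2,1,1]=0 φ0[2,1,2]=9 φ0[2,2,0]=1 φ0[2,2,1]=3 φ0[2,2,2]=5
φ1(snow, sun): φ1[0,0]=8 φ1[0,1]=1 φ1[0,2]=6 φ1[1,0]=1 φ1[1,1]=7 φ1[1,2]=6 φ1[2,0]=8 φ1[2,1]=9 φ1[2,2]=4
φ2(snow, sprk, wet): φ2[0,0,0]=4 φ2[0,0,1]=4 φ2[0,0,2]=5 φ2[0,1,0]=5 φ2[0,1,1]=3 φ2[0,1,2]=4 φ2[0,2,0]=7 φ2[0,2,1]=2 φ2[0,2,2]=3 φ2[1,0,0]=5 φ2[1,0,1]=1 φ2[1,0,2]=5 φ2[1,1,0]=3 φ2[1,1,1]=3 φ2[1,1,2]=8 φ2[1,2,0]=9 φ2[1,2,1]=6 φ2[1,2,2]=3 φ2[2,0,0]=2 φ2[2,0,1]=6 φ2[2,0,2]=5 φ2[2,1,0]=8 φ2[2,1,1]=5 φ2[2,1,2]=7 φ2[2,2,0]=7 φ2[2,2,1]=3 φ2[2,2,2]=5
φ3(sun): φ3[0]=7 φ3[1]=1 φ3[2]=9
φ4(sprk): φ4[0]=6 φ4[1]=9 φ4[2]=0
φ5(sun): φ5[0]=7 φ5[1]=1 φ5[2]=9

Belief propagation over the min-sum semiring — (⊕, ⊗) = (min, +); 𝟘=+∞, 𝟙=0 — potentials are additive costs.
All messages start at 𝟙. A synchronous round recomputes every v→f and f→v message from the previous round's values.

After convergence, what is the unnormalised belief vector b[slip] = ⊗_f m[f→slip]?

init: all messages = 𝟙 over 3 values
r1 m[φ0→slip] = [2, 1, 0]
r1 m[φ0→rain] = [1, 0, 1]
r1 m[φ0→sun] = [1, 0, 3]
r1 m[φ1→snow] = [1, 1, 4]
r1 m[φ1→sun] = [1, 1, 4]
r1 m[φ2→snow] = [2, 1, 2]
r1 m[φ2→sprk] = [1, 3, 2]
r1 m[φ2→wet] = [2, 1, 3]
r1 m[φ3→sun] = [7, 1, 9]
r1 m[φ4→sprk] = [6, 9, 0]
r1 m[φ5→sun] = [7, 1, 9]
r1 m[slip→φ0] = [0, 0, 0]
r1 m[snow→φ1] = [0, 0, 0]
r1 m[snow→φ2] = [0, 0, 0]
r1 m[rain→φ0] = [0, 0, 0]
r1 m[sprk→φ2] = [0, 0, 0]
r1 m[sprk→φ4] = [0, 0, 0]
r1 m[sun→φ0] = [0, 0, 0]
r1 m[sun→φ1] = [0, 0, 0]
r1 m[sun→φ3] = [0, 0, 0]
r1 m[sun→φ5] = [0, 0, 0]
r1 m[wet→φ2] = [0, 0, 0]
r2 m[φ0→slip] = [2, 1, 0]
r2 m[φ0→rain] = [1, 0, 1]
r2 m[φ0→sun] = [1, 0, 3]
r2 m[φ1→snow] = [1, 1, 4]
r2 m[φ1→sun] = [1, 1, 4]
r2 m[φ2→snow] = [2, 1, 2]
r2 m[φ2→sprk] = [1, 3, 2]
r2 m[φ2→wet] = [2, 1, 3]
r2 m[φ3→sun] = [7, 1, 9]
r2 m[φ4→sprk] = [6, 9, 0]
r2 m[φ5→sun] = [7, 1, 9]
r2 m[slip→φ0] = [0, 0, 0]
r2 m[snow→φ1] = [2, 1, 2]
r2 m[snow→φ2] = [1, 1, 4]
r2 m[rain→φ0] = [0, 0, 0]
r2 m[sprk→φ2] = [6, 9, 0]
r2 m[sprk→φ4] = [1, 3, 2]
r2 m[sun→φ0] = [15, 3, 22]
r2 m[sun→φ1] = [15, 2, 21]
r2 m[sun→φ3] = [9, 2, 16]
r2 m[sun→φ5] = [9, 2, 16]
r2 m[wet→φ2] = [0, 0, 0]
r3 m[φ0→slip] = [5, 5, 3]
r3 m[φ0→rain] = [5, 3, 6]
r3 m[φ0→sun] = [1, 0, 3]
r3 m[φ1→snow] = [3, 9, 11]
r3 m[φ1→sun] = [2, 3, 6]
r3 m[φ2→snow] = [2, 3, 3]
r3 m[φ2→sprk] = [2, 4, 3]
r3 m[φ2→wet] = [8, 3, 4]
r3 m[φ3→sun] = [7, 1, 9]
r3 m[φ4→sprk] = [6, 9, 0]
r3 m[φ5→sun] = [7, 1, 9]
r3 m[slip→φ0] = [0, 0, 0]
r3 m[snow→φ1] = [2, 1, 2]
r3 m[snow→φ2] = [1, 1, 4]
r3 m[rain→φ0] = [0, 0, 0]
r3 m[sprk→φ2] = [6, 9, 0]
r3 m[sprk→φ4] = [1, 3, 2]
r3 m[sun→φ0] = [15, 3, 22]
r3 m[sun→φ1] = [15, 2, 21]
r3 m[sun→φ3] = [9, 2, 16]
r3 m[sun→φ5] = [9, 2, 16]
r3 m[wet→φ2] = [0, 0, 0]
r4 m[φ0→slip] = [5, 5, 3]
r4 m[φ0→rain] = [5, 3, 6]
r4 m[φ0→sun] = [1, 0, 3]
r4 m[φ1→snow] = [3, 9, 11]
r4 m[φ1→sun] = [2, 3, 6]
r4 m[φ2→snow] = [2, 3, 3]
r4 m[φ2→sprk] = [2, 4, 3]
r4 m[φ2→wet] = [8, 3, 4]
r4 m[φ3→sun] = [7, 1, 9]
r4 m[φ4→sprk] = [6, 9, 0]
r4 m[φ5→sun] = [7, 1, 9]
r4 m[slip→φ0] = [0, 0, 0]
r4 m[snow→φ1] = [2, 3, 3]
r4 m[snow→φ2] = [3, 9, 11]
r4 m[rain→φ0] = [0, 0, 0]
r4 m[sprk→φ2] = [6, 9, 0]
r4 m[sprk→φ4] = [2, 4, 3]
r4 m[sun→φ0] = [16, 5, 24]
r4 m[sun→φ1] = [15, 2, 21]
r4 m[sun→φ3] = [10, 4, 18]
r4 m[sun→φ5] = [10, 4, 18]
r4 m[wet→φ2] = [0, 0, 0]
r5 m[φ0→slip] = [7, 7, 5]
r5 m[φ0→rain] = [7, 5, 8]
r5 m[φ0→sun] = [1, 0, 3]
r5 m[φ1→snow] = [3, 9, 11]
r5 m[φ1→sun] = [4, 3, 7]
r5 m[φ2→snow] = [2, 3, 3]
r5 m[φ2→sprk] = [7, 6, 5]
r5 m[φ2→wet] = [10, 5, 6]
r5 m[φ3→sun] = [7, 1, 9]
r5 m[φ4→sprk] = [6, 9, 0]
r5 m[φ5→sun] = [7, 1, 9]
r5 m[slip→φ0] = [0, 0, 0]
r5 m[snow→φ1] = [2, 3, 3]
r5 m[snow→φ2] = [3, 9, 11]
r5 m[rain→φ0] = [0, 0, 0]
r5 m[sprk→φ2] = [6, 9, 0]
r5 m[sprk→φ4] = [2, 4, 3]
r5 m[sun→φ0] = [16, 5, 24]
r5 m[sun→φ1] = [15, 2, 21]
r5 m[sun→φ3] = [10, 4, 18]
r5 m[sun→φ5] = [10, 4, 18]
r5 m[wet→φ2] = [0, 0, 0]
r6 m[φ0→slip] = [7, 7, 5]
r6 m[φ0→rain] = [7, 5, 8]
r6 m[φ0→sun] = [1, 0, 3]
r6 m[φ1→snow] = [3, 9, 11]
r6 m[φ1→sun] = [4, 3, 7]
r6 m[φ2→snow] = [2, 3, 3]
r6 m[φ2→sprk] = [7, 6, 5]
r6 m[φ2→wet] = [10, 5, 6]
r6 m[φ3→sun] = [7, 1, 9]
r6 m[φ4→sprk] = [6, 9, 0]
r6 m[φ5→sun] = [7, 1, 9]
r6 m[slip→φ0] = [0, 0, 0]
r6 m[snow→φ1] = [2, 3, 3]
r6 m[snow→φ2] = [3, 9, 11]
r6 m[rain→φ0] = [0, 0, 0]
r6 m[sprk→φ2] = [6, 9, 0]
r6 m[sprk→φ4] = [7, 6, 5]
r6 m[sun→φ0] = [18, 5, 25]
r6 m[sun→φ1] = [15, 2, 21]
r6 m[sun→φ3] = [12, 4, 19]
r6 m[sun→φ5] = [12, 4, 19]
r6 m[wet→φ2] = [0, 0, 0]
r7 m[φ0→slip] = [7, 7, 5]
r7 m[φ0→rain] = [7, 5, 8]
r7 m[φ0→sun] = [1, 0, 3]
r7 m[φ1→snow] = [3, 9, 11]
r7 m[φ1→sun] = [4, 3, 7]
r7 m[φ2→snow] = [2, 3, 3]
r7 m[φ2→sprk] = [7, 6, 5]
r7 m[φ2→wet] = [10, 5, 6]
r7 m[φ3→sun] = [7, 1, 9]
r7 m[φ4→sprk] = [6, 9, 0]
r7 m[φ5→sun] = [7, 1, 9]
r7 m[slip→φ0] = [0, 0, 0]
r7 m[snow→φ1] = [2, 3, 3]
r7 m[snow→φ2] = [3, 9, 11]
r7 m[rain→φ0] = [0, 0, 0]
r7 m[sprk→φ2] = [6, 9, 0]
r7 m[sprk→φ4] = [7, 6, 5]
r7 m[sun→φ0] = [18, 5, 25]
r7 m[sun→φ1] = [15, 2, 21]
r7 m[sun→φ3] = [12, 4, 19]
r7 m[sun→φ5] = [12, 4, 19]
r7 m[wet→φ2] = [0, 0, 0]
fixed point reached at round 7
b[slip] = ⊗ incoming = [7, 7, 5]

b[slip] = [7, 7, 5]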